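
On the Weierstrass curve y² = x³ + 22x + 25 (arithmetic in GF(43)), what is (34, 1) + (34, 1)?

(41, 39)

tangent at (34, 1): λ = (3·34² + 22)/(2·1) ≡ 7/2. 2⁻¹ ≡ 22 (mod 43) since 2·22 = 44 ≡ 1, so λ ≡ 7·22 ≡ 25.
  x = λ² - 34 - 34 = 625 - 68 ≡ 41; y = λ·(34 - 41) - 1 ≡ 39. → (41, 39)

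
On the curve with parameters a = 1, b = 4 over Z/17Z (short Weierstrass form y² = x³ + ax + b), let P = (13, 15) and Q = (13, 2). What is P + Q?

The two points share x = 13 and their y-coordinates satisfy 15 + 2 ≡ 0 (mod 17), so they are inverses. Their sum is 𝒪.

O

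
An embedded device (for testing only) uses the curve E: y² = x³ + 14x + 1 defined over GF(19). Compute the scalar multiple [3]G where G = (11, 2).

Repeated addition: build up to 3G.
2G: tangent at (11, 2): λ = (3·11² + 14)/(2·2) ≡ 16/4. 4⁻¹ ≡ 5 (mod 19), so λ ≡ 16·5 ≡ 4.
  x = λ² - 11 - 11 = 16 - 22 ≡ 13; y = λ·(11 - 13) - 2 ≡ 9. → (13, 9)
3G: (13, 9) + (11, 2). λ = (2 - 9)/(11 - 13) ≡ 12/17 mod 19. 17⁻¹ ≡ 9 (mod 19), so λ ≡ 13.
  x = λ² - 13 - 11 = 169 - 24 ≡ 12; y = λ·(13 - 12) - 9 ≡ 4. → (12, 4)

(12, 4)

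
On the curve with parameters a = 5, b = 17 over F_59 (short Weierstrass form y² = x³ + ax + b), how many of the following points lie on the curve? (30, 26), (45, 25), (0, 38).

(30, 26): 26² ≡ 27, rhs ≡ 27 → on.
(45, 25): 25² ≡ 35, rhs ≡ 35 → on.
(0, 38): 38² ≡ 28, rhs ≡ 17 → off.

2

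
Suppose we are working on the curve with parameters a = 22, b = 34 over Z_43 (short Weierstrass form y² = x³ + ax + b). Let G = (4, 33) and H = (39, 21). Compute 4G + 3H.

(5, 22)

First 4G:
Double-and-add on 4 = (100)₂. Start with G = (4, 33) for the leading 1-bit.
double: tangent at (4, 33): λ = (3·4² + 22)/(2·33) ≡ 27/23. 23⁻¹ ≡ 15 (mod 43), so λ ≡ 27·15 ≡ 18.
  x = λ² - 4 - 4 = 324 - 8 ≡ 15; y = λ·(4 - 15) - 33 ≡ 27. → (15, 27)
double: tangent at (15, 27): λ = (3·15² + 22)/(2·27) ≡ 9/11. 11⁻¹ ≡ 4 (mod 43), so λ ≡ 9·4 ≡ 36.
  x = λ² - 15 - 15 = 1296 - 30 ≡ 19; y = λ·(15 - 19) - 27 ≡ 1. → (19, 1)
4G = (19, 1).
Next 3H:
Repeated addition: build up to 3H.
2H: tangent at (39, 21): λ = (3·39² + 22)/(2·21) ≡ 27/42. 42⁻¹ ≡ 42 (mod 43), so λ ≡ 27·42 ≡ 16.
  x = λ² - 39 - 39 = 256 - 78 ≡ 6; y = λ·(39 - 6) - 21 ≡ 34. → (6, 34)
3H: (6, 34) + (39, 21). λ = (21 - 34)/(39 - 6) ≡ 30/33 mod 43. 33⁻¹ ≡ 30 (mod 43) since 33·30 = 990 ≡ 1, so λ ≡ 40.
  x = λ² - 6 - 39 = 1600 - 45 ≡ 7; y = λ·(6 - 7) - 34 ≡ 12. → (7, 12)
3H = (7, 12).
Finally 4G + 3H:
(19, 1) + (7, 12). λ = (12 - 1)/(7 - 19) ≡ 11/31 mod 43. 31⁻¹ ≡ 25 (mod 43), so λ ≡ 17.
  x = λ² - 19 - 7 = 289 - 26 ≡ 5; y = λ·(19 - 5) - 1 ≡ 22. → (5, 22)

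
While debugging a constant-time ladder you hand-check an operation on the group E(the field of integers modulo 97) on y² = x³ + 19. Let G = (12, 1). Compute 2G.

(72, 37)

tangent at (12, 1): λ = (3·12² + 0)/(2·1) ≡ 44/2. 2⁻¹ ≡ 49 (mod 97), so λ ≡ 44·49 ≡ 22.
  x = λ² - 12 - 12 = 484 - 24 ≡ 72; y = λ·(12 - 72) - 1 ≡ 37. → (72, 37)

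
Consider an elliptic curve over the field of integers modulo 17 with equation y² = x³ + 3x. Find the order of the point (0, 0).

2P: (0, 0) + (0, 0): same x and y₁ ≡ -y₂, so the sum is ∞.
2P = ∞, so the order is 2.

2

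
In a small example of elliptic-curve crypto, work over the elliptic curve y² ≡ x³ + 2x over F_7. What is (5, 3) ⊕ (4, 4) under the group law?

(5, 3) + (4, 4). λ = (4 - 3)/(4 - 5) ≡ 1/6 mod 7. 6⁻¹ ≡ 6 (mod 7), so λ ≡ 6.
  x = λ² - 5 - 4 = 36 - 9 ≡ 6; y = λ·(5 - 6) - 3 ≡ 5. → (6, 5)

(6, 5)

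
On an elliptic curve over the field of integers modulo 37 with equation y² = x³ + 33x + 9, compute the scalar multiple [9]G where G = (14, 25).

Double-and-add on 9 = (1001)₂. Start with G = (14, 25) for the leading 1-bit.
double: tangent at (14, 25): λ = (3·14² + 33)/(2·25) ≡ 29/13. 13⁻¹ ≡ 20 (mod 37), so λ ≡ 29·20 ≡ 25.
  x = λ² - 14 - 14 = 625 - 28 ≡ 5; y = λ·(14 - 5) - 25 ≡ 15. → (5, 15)
double: tangent at (5, 15): λ = (3·5² + 33)/(2·15) ≡ 34/30. 30⁻¹ ≡ 21 (mod 37), so λ ≡ 34·21 ≡ 11.
  x = λ² - 5 - 5 = 121 - 10 ≡ 0; y = λ·(5 - 0) - 15 ≡ 3. → (0, 3)
double: tangent at (0, 3): λ = (3·0² + 33)/(2·3) ≡ 33/6. 6⁻¹ ≡ 31 (mod 37) since 6·31 = 186 ≡ 1, so λ ≡ 33·31 ≡ 24.
  x = λ² - 0 - 0 = 576 - 0 ≡ 21; y = λ·(0 - 21) - 3 ≡ 11. → (21, 11)
add G: (21, 11) + (14, 25). λ = (25 - 11)/(14 - 21) ≡ 14/30 mod 37. 30⁻¹ ≡ 21 (mod 37) since 30·21 = 630 ≡ 1, so λ ≡ 35.
  x = λ² - 21 - 14 = 1225 - 35 ≡ 6; y = λ·(21 - 6) - 11 ≡ 33. → (6, 33)

(6, 33)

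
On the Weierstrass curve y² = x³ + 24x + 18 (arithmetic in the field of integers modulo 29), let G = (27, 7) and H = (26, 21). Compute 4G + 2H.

O

First 4G:
Repeated addition: build up to 4G.
2G: tangent at (27, 7): λ = (3·27² + 24)/(2·7) ≡ 7/14. 14⁻¹ ≡ 27 (mod 29), so λ ≡ 7·27 ≡ 15.
  x = λ² - 27 - 27 = 225 - 54 ≡ 26; y = λ·(27 - 26) - 7 ≡ 8. → (26, 8)
3G: (26, 8) + (27, 7). λ = (7 - 8)/(27 - 26) ≡ 28/1 mod 29. 1⁻¹ ≡ 1 (mod 29), so λ ≡ 28.
  x = λ² - 26 - 27 = 784 - 53 ≡ 6; y = λ·(26 - 6) - 8 ≡ 1. → (6, 1)
4G: (6, 1) + (27, 7). λ = (7 - 1)/(27 - 6) ≡ 6/21 mod 29. 21⁻¹ ≡ 18 (mod 29) since 21·18 = 378 ≡ 1, so λ ≡ 21.
  x = λ² - 6 - 27 = 441 - 33 ≡ 2; y = λ·(6 - 2) - 1 ≡ 25. → (2, 25)
4G = (2, 25).
Next 2H:
Repeated addition: build up to 2H.
2H: tangent at (26, 21): λ = (3·26² + 24)/(2·21) ≡ 22/13. 13⁻¹ ≡ 9 (mod 29) since 13·9 = 117 ≡ 1, so λ ≡ 22·9 ≡ 24.
  x = λ² - 26 - 26 = 576 - 52 ≡ 2; y = λ·(26 - 2) - 21 ≡ 4. → (2, 4)
2H = (2, 4).
Finally 4G + 2H:
(2, 25) + (2, 4): same x and y₁ ≡ -y₂, so the sum is 𝒪.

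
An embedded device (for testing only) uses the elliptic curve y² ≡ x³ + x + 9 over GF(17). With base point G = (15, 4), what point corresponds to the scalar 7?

Repeated addition: build up to 7G.
2G: tangent at (15, 4): λ = (3·15² + 1)/(2·4) ≡ 13/8. 8⁻¹ ≡ 15 (mod 17), so λ ≡ 13·15 ≡ 8.
  x = λ² - 15 - 15 = 64 - 30 ≡ 0; y = λ·(15 - 0) - 4 ≡ 14. → (0, 14)
3G: (0, 14) + (15, 4). λ = (4 - 14)/(15 - 0) ≡ 7/15 mod 17. 15⁻¹ ≡ 8 (mod 17), so λ ≡ 5.
  x = λ² - 0 - 15 = 25 - 15 ≡ 10; y = λ·(0 - 10) - 14 ≡ 4. → (10, 4)
4G: (10, 4) + (15, 4). λ = (4 - 4)/(15 - 10) ≡ 0/5 mod 17. 5⁻¹ ≡ 7 (mod 17) since 5·7 = 35 ≡ 1, so λ ≡ 0.
  x = λ² - 10 - 15 = 0 - 25 ≡ 9; y = λ·(10 - 9) - 4 ≡ 13. → (9, 13)
5G: (9, 13) + (15, 4). λ = (4 - 13)/(15 - 9) ≡ 8/6 mod 17. 6⁻¹ ≡ 3 (mod 17), so λ ≡ 7.
  x = λ² - 9 - 15 = 49 - 24 ≡ 8; y = λ·(9 - 8) - 13 ≡ 11. → (8, 11)
6G: (8, 11) + (15, 4). λ = (4 - 11)/(15 - 8) ≡ 10/7 mod 17. 7⁻¹ ≡ 5 (mod 17), so λ ≡ 16.
  x = λ² - 8 - 15 = 256 - 23 ≡ 12; y = λ·(8 - 12) - 11 ≡ 10. → (12, 10)
7G: (12, 10) + (15, 4). λ = (4 - 10)/(15 - 12) ≡ 11/3 mod 17. 3⁻¹ ≡ 6 (mod 17) since 3·6 = 18 ≡ 1, so λ ≡ 15.
  x = λ² - 12 - 15 = 225 - 27 ≡ 11; y = λ·(12 - 11) - 10 ≡ 5. → (11, 5)

(11, 5)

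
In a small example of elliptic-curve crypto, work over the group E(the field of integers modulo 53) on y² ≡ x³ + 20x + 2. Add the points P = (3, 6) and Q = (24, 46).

(11, 4)

(3, 6) + (24, 46). λ = (46 - 6)/(24 - 3) ≡ 40/21 mod 53. 21⁻¹ ≡ 48 (mod 53), so λ ≡ 12.
  x = λ² - 3 - 24 = 144 - 27 ≡ 11; y = λ·(3 - 11) - 6 ≡ 4. → (11, 4)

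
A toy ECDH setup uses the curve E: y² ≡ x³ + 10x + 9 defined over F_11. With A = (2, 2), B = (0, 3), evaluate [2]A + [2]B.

(3, 0)

First 2A:
Repeated addition: build up to 2A.
2A: tangent at (2, 2): λ = (3·2² + 10)/(2·2) ≡ 0/4. 4⁻¹ ≡ 3 (mod 11) since 4·3 = 12 ≡ 1, so λ ≡ 0·3 ≡ 0.
  x = λ² - 2 - 2 = 0 - 4 ≡ 7; y = λ·(2 - 7) - 2 ≡ 9. → (7, 9)
2A = (7, 9).
Next 2B:
Repeated addition: build up to 2B.
2B: tangent at (0, 3): λ = (3·0² + 10)/(2·3) ≡ 10/6. 6⁻¹ ≡ 2 (mod 11), so λ ≡ 10·2 ≡ 9.
  x = λ² - 0 - 0 = 81 - 0 ≡ 4; y = λ·(0 - 4) - 3 ≡ 5. → (4, 5)
2B = (4, 5).
Finally 2A + 2B:
(7, 9) + (4, 5). λ = (5 - 9)/(4 - 7) ≡ 7/8 mod 11. 8⁻¹ ≡ 7 (mod 11) since 8·7 = 56 ≡ 1, so λ ≡ 5.
  x = λ² - 7 - 4 = 25 - 11 ≡ 3; y = λ·(7 - 3) - 9 ≡ 0. → (3, 0)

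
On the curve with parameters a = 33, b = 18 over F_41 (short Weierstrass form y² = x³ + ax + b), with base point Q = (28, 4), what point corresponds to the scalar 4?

Repeated addition: build up to 4Q.
2Q: tangent at (28, 4): λ = (3·28² + 33)/(2·4) ≡ 7/8. 8⁻¹ ≡ 36 (mod 41), so λ ≡ 7·36 ≡ 6.
  x = λ² - 28 - 28 = 36 - 56 ≡ 21; y = λ·(28 - 21) - 4 ≡ 38. → (21, 38)
3Q: (21, 38) + (28, 4). λ = (4 - 38)/(28 - 21) ≡ 7/7 mod 41. 7⁻¹ ≡ 6 (mod 41), so λ ≡ 1.
  x = λ² - 21 - 28 = 1 - 49 ≡ 34; y = λ·(21 - 34) - 38 ≡ 31. → (34, 31)
4Q: (34, 31) + (28, 4). λ = (4 - 31)/(28 - 34) ≡ 14/35 mod 41. 35⁻¹ ≡ 34 (mod 41) since 35·34 = 1190 ≡ 1, so λ ≡ 25.
  x = λ² - 34 - 28 = 625 - 62 ≡ 30; y = λ·(34 - 30) - 31 ≡ 28. → (30, 28)

(30, 28)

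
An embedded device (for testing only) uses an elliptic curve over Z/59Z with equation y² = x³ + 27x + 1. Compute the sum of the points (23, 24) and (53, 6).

(40, 57)

(23, 24) + (53, 6). λ = (6 - 24)/(53 - 23) ≡ 41/30 mod 59. 30⁻¹ ≡ 2 (mod 59) since 30·2 = 60 ≡ 1, so λ ≡ 23.
  x = λ² - 23 - 53 = 529 - 76 ≡ 40; y = λ·(23 - 40) - 24 ≡ 57. → (40, 57)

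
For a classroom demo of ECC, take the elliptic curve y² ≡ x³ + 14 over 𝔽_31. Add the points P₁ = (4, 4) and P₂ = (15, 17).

(4, 4) + (15, 17). λ = (17 - 4)/(15 - 4) ≡ 13/11 mod 31. 11⁻¹ ≡ 17 (mod 31), so λ ≡ 4.
  x = λ² - 4 - 15 = 16 - 19 ≡ 28; y = λ·(4 - 28) - 4 ≡ 24. → (28, 24)

(28, 24)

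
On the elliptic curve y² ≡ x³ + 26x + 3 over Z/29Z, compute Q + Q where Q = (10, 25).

(22, 0)

tangent at (10, 25): λ = (3·10² + 26)/(2·25) ≡ 7/21. 21⁻¹ ≡ 18 (mod 29) since 21·18 = 378 ≡ 1, so λ ≡ 7·18 ≡ 10.
  x = λ² - 10 - 10 = 100 - 20 ≡ 22; y = λ·(10 - 22) - 25 ≡ 0. → (22, 0)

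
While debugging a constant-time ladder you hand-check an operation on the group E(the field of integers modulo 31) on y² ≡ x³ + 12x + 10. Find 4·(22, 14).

Write Q = (22, 14).
Repeated addition: build up to 4Q.
2Q: tangent at (22, 14): λ = (3·22² + 12)/(2·14) ≡ 7/28. 28⁻¹ ≡ 10 (mod 31), so λ ≡ 7·10 ≡ 8.
  x = λ² - 22 - 22 = 64 - 44 ≡ 20; y = λ·(22 - 20) - 14 ≡ 2. → (20, 2)
3Q: (20, 2) + (22, 14). λ = (14 - 2)/(22 - 20) ≡ 12/2 mod 31. 2⁻¹ ≡ 16 (mod 31) since 2·16 = 32 ≡ 1, so λ ≡ 6.
  x = λ² - 20 - 22 = 36 - 42 ≡ 25; y = λ·(20 - 25) - 2 ≡ 30. → (25, 30)
4Q: (25, 30) + (22, 14). λ = (14 - 30)/(22 - 25) ≡ 15/28 mod 31. 28⁻¹ ≡ 10 (mod 31), so λ ≡ 26.
  x = λ² - 25 - 22 = 676 - 47 ≡ 9; y = λ·(25 - 9) - 30 ≡ 14. → (9, 14)

(9, 14)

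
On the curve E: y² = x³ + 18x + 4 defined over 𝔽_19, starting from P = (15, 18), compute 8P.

(6, 10)

Double-and-add on 8 = (1000)₂. Start with P = (15, 18) for the leading 1-bit.
double: tangent at (15, 18): λ = (3·15² + 18)/(2·18) ≡ 9/17. 17⁻¹ ≡ 9 (mod 19) since 17·9 = 153 ≡ 1, so λ ≡ 9·9 ≡ 5.
  x = λ² - 15 - 15 = 25 - 30 ≡ 14; y = λ·(15 - 14) - 18 ≡ 6. → (14, 6)
double: tangent at (14, 6): λ = (3·14² + 18)/(2·6) ≡ 17/12. 12⁻¹ ≡ 8 (mod 19) since 12·8 = 96 ≡ 1, so λ ≡ 17·8 ≡ 3.
  x = λ² - 14 - 14 = 9 - 28 ≡ 0; y = λ·(14 - 0) - 6 ≡ 17. → (0, 17)
double: tangent at (0, 17): λ = (3·0² + 18)/(2·17) ≡ 18/15. 15⁻¹ ≡ 14 (mod 19), so λ ≡ 18·14 ≡ 5.
  x = λ² - 0 - 0 = 25 - 0 ≡ 6; y = λ·(0 - 6) - 17 ≡ 10. → (6, 10)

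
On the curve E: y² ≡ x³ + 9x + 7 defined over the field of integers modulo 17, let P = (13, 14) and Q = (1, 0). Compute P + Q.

(13, 14) + (1, 0). λ = (0 - 14)/(1 - 13) ≡ 3/5 mod 17. 5⁻¹ ≡ 7 (mod 17), so λ ≡ 4.
  x = λ² - 13 - 1 = 16 - 14 ≡ 2; y = λ·(13 - 2) - 14 ≡ 13. → (2, 13)

(2, 13)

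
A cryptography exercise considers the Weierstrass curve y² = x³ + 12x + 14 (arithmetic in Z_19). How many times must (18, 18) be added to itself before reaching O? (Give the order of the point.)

10

2P: tangent at (18, 18): λ = (3·18² + 12)/(2·18) ≡ 15/17. 17⁻¹ ≡ 9 (mod 19) since 17·9 = 153 ≡ 1, so λ ≡ 15·9 ≡ 2.
  x = λ² - 18 - 18 = 4 - 36 ≡ 6; y = λ·(18 - 6) - 18 ≡ 6. → (6, 6)
3P: (6, 6) + (18, 18). λ = (18 - 6)/(18 - 6) ≡ 12/12 mod 19. 12⁻¹ ≡ 8 (mod 19) since 12·8 = 96 ≡ 1, so λ ≡ 1.
  x = λ² - 6 - 18 = 1 - 24 ≡ 15; y = λ·(6 - 15) - 6 ≡ 4. → (15, 4)
4P: (15, 4) + (18, 18). λ = (18 - 4)/(18 - 15) ≡ 14/3 mod 19. 3⁻¹ ≡ 13 (mod 19) since 3·13 = 39 ≡ 1, so λ ≡ 11.
  x = λ² - 15 - 18 = 121 - 33 ≡ 12; y = λ·(15 - 12) - 4 ≡ 10. → (12, 10)
5P: (12, 10) + (18, 18). λ = (18 - 10)/(18 - 12) ≡ 8/6 mod 19. 6⁻¹ ≡ 16 (mod 19), so λ ≡ 14.
  x = λ² - 12 - 18 = 196 - 30 ≡ 14; y = λ·(12 - 14) - 10 ≡ 0. → (14, 0)
6P: (14, 0) + (18, 18). λ = (18 - 0)/(18 - 14) ≡ 18/4 mod 19. 4⁻¹ ≡ 5 (mod 19), so λ ≡ 14.
  x = λ² - 14 - 18 = 196 - 32 ≡ 12; y = λ·(14 - 12) - 0 ≡ 9. → (12, 9)
7P: (12, 9) + (18, 18). λ = (18 - 9)/(18 - 12) ≡ 9/6 mod 19. 6⁻¹ ≡ 16 (mod 19) since 6·16 = 96 ≡ 1, so λ ≡ 11.
  x = λ² - 12 - 18 = 121 - 30 ≡ 15; y = λ·(12 - 15) - 9 ≡ 15. → (15, 15)
8P: (15, 15) + (18, 18). λ = (18 - 15)/(18 - 15) ≡ 3/3 mod 19. 3⁻¹ ≡ 13 (mod 19), so λ ≡ 1.
  x = λ² - 15 - 18 = 1 - 33 ≡ 6; y = λ·(15 - 6) - 15 ≡ 13. → (6, 13)
9P: (6, 13) + (18, 18). λ = (18 - 13)/(18 - 6) ≡ 5/12 mod 19. 12⁻¹ ≡ 8 (mod 19), so λ ≡ 2.
  x = λ² - 6 - 18 = 4 - 24 ≡ 18; y = λ·(6 - 18) - 13 ≡ 1. → (18, 1)
10P: (18, 1) + (18, 18): same x and y₁ ≡ -y₂, so the sum is O.
10P = O, so the order is 10.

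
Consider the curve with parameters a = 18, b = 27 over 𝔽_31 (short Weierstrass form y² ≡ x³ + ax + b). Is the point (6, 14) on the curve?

yes

y² = 14² ≡ 10; x³ + 18x + 27 = 351 ≡ 10 (mod 31). 10 = 10.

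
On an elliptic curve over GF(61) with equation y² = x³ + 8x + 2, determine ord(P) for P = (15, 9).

2P: tangent at (15, 9): λ = (3·15² + 8)/(2·9) ≡ 12/18. 18⁻¹ ≡ 17 (mod 61) since 18·17 = 306 ≡ 1, so λ ≡ 12·17 ≡ 21.
  x = λ² - 15 - 15 = 441 - 30 ≡ 45; y = λ·(15 - 45) - 9 ≡ 32. → (45, 32)
3P: (45, 32) + (15, 9). λ = (9 - 32)/(15 - 45) ≡ 38/31 mod 61. 31⁻¹ ≡ 2 (mod 61) since 31·2 = 62 ≡ 1, so λ ≡ 15.
  x = λ² - 45 - 15 = 225 - 60 ≡ 43; y = λ·(45 - 43) - 32 ≡ 59. → (43, 59)
4P: (43, 59) + (15, 9). λ = (9 - 59)/(15 - 43) ≡ 11/33 mod 61. 33⁻¹ ≡ 37 (mod 61), so λ ≡ 41.
  x = λ² - 43 - 15 = 1681 - 58 ≡ 37; y = λ·(43 - 37) - 59 ≡ 4. → (37, 4)
5P: (37, 4) + (15, 9). λ = (9 - 4)/(15 - 37) ≡ 5/39 mod 61. 39⁻¹ ≡ 36 (mod 61), so λ ≡ 58.
  x = λ² - 37 - 15 = 3364 - 52 ≡ 18; y = λ·(37 - 18) - 4 ≡ 0. → (18, 0)
6P: (18, 0) + (15, 9). λ = (9 - 0)/(15 - 18) ≡ 9/58 mod 61. 58⁻¹ ≡ 20 (mod 61) since 58·20 = 1160 ≡ 1, so λ ≡ 58.
  x = λ² - 18 - 15 = 3364 - 33 ≡ 37; y = λ·(18 - 37) - 0 ≡ 57. → (37, 57)
7P: (37, 57) + (15, 9). λ = (9 - 57)/(15 - 37) ≡ 13/39 mod 61. 39⁻¹ ≡ 36 (mod 61), so λ ≡ 41.
  x = λ² - 37 - 15 = 1681 - 52 ≡ 43; y = λ·(37 - 43) - 57 ≡ 2. → (43, 2)
8P: (43, 2) + (15, 9). λ = (9 - 2)/(15 - 43) ≡ 7/33 mod 61. 33⁻¹ ≡ 37 (mod 61) since 33·37 = 1221 ≡ 1, so λ ≡ 15.
  x = λ² - 43 - 15 = 225 - 58 ≡ 45; y = λ·(43 - 45) - 2 ≡ 29. → (45, 29)
9P: (45, 29) + (15, 9). λ = (9 - 29)/(15 - 45) ≡ 41/31 mod 61. 31⁻¹ ≡ 2 (mod 61), so λ ≡ 21.
  x = λ² - 45 - 15 = 441 - 60 ≡ 15; y = λ·(45 - 15) - 29 ≡ 52. → (15, 52)
10P: (15, 52) + (15, 9): same x and y₁ ≡ -y₂, so the sum is O.
10P = O, so the order is 10.

10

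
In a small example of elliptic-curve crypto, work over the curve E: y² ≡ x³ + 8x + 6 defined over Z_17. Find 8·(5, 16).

Write P = (5, 16).
Double-and-add on 8 = (1000)₂. Start with P = (5, 16) for the leading 1-bit.
double: tangent at (5, 16): λ = (3·5² + 8)/(2·16) ≡ 15/15. 15⁻¹ ≡ 8 (mod 17) since 15·8 = 120 ≡ 1, so λ ≡ 15·8 ≡ 1.
  x = λ² - 5 - 5 = 1 - 10 ≡ 8; y = λ·(5 - 8) - 16 ≡ 15. → (8, 15)
double: tangent at (8, 15): λ = (3·8² + 8)/(2·15) ≡ 13/13. 13⁻¹ ≡ 4 (mod 17) since 13·4 = 52 ≡ 1, so λ ≡ 13·4 ≡ 1.
  x = λ² - 8 - 8 = 1 - 16 ≡ 2; y = λ·(8 - 2) - 15 ≡ 8. → (2, 8)
double: tangent at (2, 8): λ = (3·2² + 8)/(2·8) ≡ 3/16. 16⁻¹ ≡ 16 (mod 17), so λ ≡ 3·16 ≡ 14.
  x = λ² - 2 - 2 = 196 - 4 ≡ 5; y = λ·(2 - 5) - 8 ≡ 1. → (5, 1)

(5, 1)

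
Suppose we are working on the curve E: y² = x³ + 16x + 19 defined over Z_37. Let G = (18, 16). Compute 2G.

(31, 22)

tangent at (18, 16): λ = (3·18² + 16)/(2·16) ≡ 26/32. 32⁻¹ ≡ 22 (mod 37), so λ ≡ 26·22 ≡ 17.
  x = λ² - 18 - 18 = 289 - 36 ≡ 31; y = λ·(18 - 31) - 16 ≡ 22. → (31, 22)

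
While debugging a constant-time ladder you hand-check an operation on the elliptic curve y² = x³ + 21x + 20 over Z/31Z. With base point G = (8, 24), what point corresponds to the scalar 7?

(22, 1)

Double-and-add on 7 = (111)₂. Start with G = (8, 24) for the leading 1-bit.
double: tangent at (8, 24): λ = (3·8² + 21)/(2·24) ≡ 27/17. 17⁻¹ ≡ 11 (mod 31), so λ ≡ 27·11 ≡ 18.
  x = λ² - 8 - 8 = 324 - 16 ≡ 29; y = λ·(8 - 29) - 24 ≡ 1. → (29, 1)
add G: (29, 1) + (8, 24). λ = (24 - 1)/(8 - 29) ≡ 23/10 mod 31. 10⁻¹ ≡ 28 (mod 31) since 10·28 = 280 ≡ 1, so λ ≡ 24.
  x = λ² - 29 - 8 = 576 - 37 ≡ 12; y = λ·(29 - 12) - 1 ≡ 4. → (12, 4)
double: tangent at (12, 4): λ = (3·12² + 21)/(2·4) ≡ 19/8. 8⁻¹ ≡ 4 (mod 31) since 8·4 = 32 ≡ 1, so λ ≡ 19·4 ≡ 14.
  x = λ² - 12 - 12 = 196 - 24 ≡ 17; y = λ·(12 - 17) - 4 ≡ 19. → (17, 19)
add G: (17, 19) + (8, 24). λ = (24 - 19)/(8 - 17) ≡ 5/22 mod 31. 22⁻¹ ≡ 24 (mod 31), so λ ≡ 27.
  x = λ² - 17 - 8 = 729 - 25 ≡ 22; y = λ·(17 - 22) - 19 ≡ 1. → (22, 1)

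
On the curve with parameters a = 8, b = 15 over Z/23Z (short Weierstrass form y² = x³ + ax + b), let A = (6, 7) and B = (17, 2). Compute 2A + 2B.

(11, 10)

First 2A:
Repeated addition: build up to 2A.
2A: tangent at (6, 7): λ = (3·6² + 8)/(2·7) ≡ 1/14. 14⁻¹ ≡ 5 (mod 23) since 14·5 = 70 ≡ 1, so λ ≡ 1·5 ≡ 5.
  x = λ² - 6 - 6 = 25 - 12 ≡ 13; y = λ·(6 - 13) - 7 ≡ 4. → (13, 4)
2A = (13, 4).
Next 2B:
Repeated addition: build up to 2B.
2B: tangent at (17, 2): λ = (3·17² + 8)/(2·2) ≡ 1/4. 4⁻¹ ≡ 6 (mod 23), so λ ≡ 1·6 ≡ 6.
  x = λ² - 17 - 17 = 36 - 34 ≡ 2; y = λ·(17 - 2) - 2 ≡ 19. → (2, 19)
2B = (2, 19).
Finally 2A + 2B:
(13, 4) + (2, 19). λ = (19 - 4)/(2 - 13) ≡ 15/12 mod 23. 12⁻¹ ≡ 2 (mod 23) since 12·2 = 24 ≡ 1, so λ ≡ 7.
  x = λ² - 13 - 2 = 49 - 15 ≡ 11; y = λ·(13 - 11) - 4 ≡ 10. → (11, 10)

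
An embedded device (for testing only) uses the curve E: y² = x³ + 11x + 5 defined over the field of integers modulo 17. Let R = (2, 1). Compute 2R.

tangent at (2, 1): λ = (3·2² + 11)/(2·1) ≡ 6/2. 2⁻¹ ≡ 9 (mod 17) since 2·9 = 18 ≡ 1, so λ ≡ 6·9 ≡ 3.
  x = λ² - 2 - 2 = 9 - 4 ≡ 5; y = λ·(2 - 5) - 1 ≡ 7. → (5, 7)

(5, 7)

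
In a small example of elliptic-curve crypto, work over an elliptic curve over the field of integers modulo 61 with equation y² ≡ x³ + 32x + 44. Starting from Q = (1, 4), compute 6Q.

(15, 42)

Double-and-add on 6 = (110)₂. Start with Q = (1, 4) for the leading 1-bit.
double: tangent at (1, 4): λ = (3·1² + 32)/(2·4) ≡ 35/8. 8⁻¹ ≡ 23 (mod 61) since 8·23 = 184 ≡ 1, so λ ≡ 35·23 ≡ 12.
  x = λ² - 1 - 1 = 144 - 2 ≡ 20; y = λ·(1 - 20) - 4 ≡ 12. → (20, 12)
add Q: (20, 12) + (1, 4). λ = (4 - 12)/(1 - 20) ≡ 53/42 mod 61. 42⁻¹ ≡ 16 (mod 61) since 42·16 = 672 ≡ 1, so λ ≡ 55.
  x = λ² - 20 - 1 = 3025 - 21 ≡ 15; y = λ·(20 - 15) - 12 ≡ 19. → (15, 19)
double: tangent at (15, 19): λ = (3·15² + 32)/(2·19) ≡ 36/38. 38⁻¹ ≡ 53 (mod 61), so λ ≡ 36·53 ≡ 17.
  x = λ² - 15 - 15 = 289 - 30 ≡ 15; y = λ·(15 - 15) - 19 ≡ 42. → (15, 42)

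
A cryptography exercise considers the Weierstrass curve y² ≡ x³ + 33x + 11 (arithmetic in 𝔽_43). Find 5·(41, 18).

(26, 27)

Write P = (41, 18).
Double-and-add on 5 = (101)₂. Start with P = (41, 18) for the leading 1-bit.
double: tangent at (41, 18): λ = (3·41² + 33)/(2·18) ≡ 2/36. 36⁻¹ ≡ 6 (mod 43), so λ ≡ 2·6 ≡ 12.
  x = λ² - 41 - 41 = 144 - 82 ≡ 19; y = λ·(41 - 19) - 18 ≡ 31. → (19, 31)
double: tangent at (19, 31): λ = (3·19² + 33)/(2·31) ≡ 41/19. 19⁻¹ ≡ 34 (mod 43) since 19·34 = 646 ≡ 1, so λ ≡ 41·34 ≡ 18.
  x = λ² - 19 - 19 = 324 - 38 ≡ 28; y = λ·(19 - 28) - 31 ≡ 22. → (28, 22)
add P: (28, 22) + (41, 18). λ = (18 - 22)/(41 - 28) ≡ 39/13 mod 43. 13⁻¹ ≡ 10 (mod 43) since 13·10 = 130 ≡ 1, so λ ≡ 3.
  x = λ² - 28 - 41 = 9 - 69 ≡ 26; y = λ·(28 - 26) - 22 ≡ 27. → (26, 27)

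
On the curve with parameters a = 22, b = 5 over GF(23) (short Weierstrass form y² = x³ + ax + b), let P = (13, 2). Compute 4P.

Double-and-add on 4 = (100)₂. Start with P = (13, 2) for the leading 1-bit.
double: tangent at (13, 2): λ = (3·13² + 22)/(2·2) ≡ 0/4. 4⁻¹ ≡ 6 (mod 23), so λ ≡ 0·6 ≡ 0.
  x = λ² - 13 - 13 = 0 - 26 ≡ 20; y = λ·(13 - 20) - 2 ≡ 21. → (20, 21)
double: tangent at (20, 21): λ = (3·20² + 22)/(2·21) ≡ 3/19. 19⁻¹ ≡ 17 (mod 23), so λ ≡ 3·17 ≡ 5.
  x = λ² - 20 - 20 = 25 - 40 ≡ 8; y = λ·(20 - 8) - 21 ≡ 16. → (8, 16)

(8, 16)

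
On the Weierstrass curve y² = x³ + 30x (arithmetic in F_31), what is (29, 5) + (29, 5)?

(8, 15)

tangent at (29, 5): λ = (3·29² + 30)/(2·5) ≡ 11/10. 10⁻¹ ≡ 28 (mod 31) since 10·28 = 280 ≡ 1, so λ ≡ 11·28 ≡ 29.
  x = λ² - 29 - 29 = 841 - 58 ≡ 8; y = λ·(29 - 8) - 5 ≡ 15. → (8, 15)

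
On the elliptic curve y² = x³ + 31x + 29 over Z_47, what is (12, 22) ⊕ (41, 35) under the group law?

(12, 22) + (41, 35). λ = (35 - 22)/(41 - 12) ≡ 13/29 mod 47. 29⁻¹ ≡ 13 (mod 47) since 29·13 = 377 ≡ 1, so λ ≡ 28.
  x = λ² - 12 - 41 = 784 - 53 ≡ 26; y = λ·(12 - 26) - 22 ≡ 9. → (26, 9)

(26, 9)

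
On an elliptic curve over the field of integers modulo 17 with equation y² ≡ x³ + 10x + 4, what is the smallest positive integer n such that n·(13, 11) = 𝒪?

12

2P: tangent at (13, 11): λ = (3·13² + 10)/(2·11) ≡ 7/5. 5⁻¹ ≡ 7 (mod 17), so λ ≡ 7·7 ≡ 15.
  x = λ² - 13 - 13 = 225 - 26 ≡ 12; y = λ·(13 - 12) - 11 ≡ 4. → (12, 4)
3P: (12, 4) + (13, 11). λ = (11 - 4)/(13 - 12) ≡ 7/1 mod 17. 1⁻¹ ≡ 1 (mod 17) since 1·1 = 1 ≡ 1, so λ ≡ 7.
  x = λ² - 12 - 13 = 49 - 25 ≡ 7; y = λ·(12 - 7) - 4 ≡ 14. → (7, 14)
4P: (7, 14) + (13, 11). λ = (11 - 14)/(13 - 7) ≡ 14/6 mod 17. 6⁻¹ ≡ 3 (mod 17), so λ ≡ 8.
  x = λ² - 7 - 13 = 64 - 20 ≡ 10; y = λ·(7 - 10) - 14 ≡ 13. → (10, 13)
5P: (10, 13) + (13, 11). λ = (11 - 13)/(13 - 10) ≡ 15/3 mod 17. 3⁻¹ ≡ 6 (mod 17), so λ ≡ 5.
  x = λ² - 10 - 13 = 25 - 23 ≡ 2; y = λ·(10 - 2) - 13 ≡ 10. → (2, 10)
6P: (2, 10) + (13, 11). λ = (11 - 10)/(13 - 2) ≡ 1/11 mod 17. 11⁻¹ ≡ 14 (mod 17) since 11·14 = 154 ≡ 1, so λ ≡ 14.
  x = λ² - 2 - 13 = 196 - 15 ≡ 11; y = λ·(2 - 11) - 10 ≡ 0. → (11, 0)
7P: (11, 0) + (13, 11). λ = (11 - 0)/(13 - 11) ≡ 11/2 mod 17. 2⁻¹ ≡ 9 (mod 17), so λ ≡ 14.
  x = λ² - 11 - 13 = 196 - 24 ≡ 2; y = λ·(11 - 2) - 0 ≡ 7. → (2, 7)
8P: (2, 7) + (13, 11). λ = (11 - 7)/(13 - 2) ≡ 4/11 mod 17. 11⁻¹ ≡ 14 (mod 17), so λ ≡ 5.
  x = λ² - 2 - 13 = 25 - 15 ≡ 10; y = λ·(2 - 10) - 7 ≡ 4. → (10, 4)
9P: (10, 4) + (13, 11). λ = (11 - 4)/(13 - 10) ≡ 7/3 mod 17. 3⁻¹ ≡ 6 (mod 17), so λ ≡ 8.
  x = λ² - 10 - 13 = 64 - 23 ≡ 7; y = λ·(10 - 7) - 4 ≡ 3. → (7, 3)
10P: (7, 3) + (13, 11). λ = (11 - 3)/(13 - 7) ≡ 8/6 mod 17. 6⁻¹ ≡ 3 (mod 17), so λ ≡ 7.
  x = λ² - 7 - 13 = 49 - 20 ≡ 12; y = λ·(7 - 12) - 3 ≡ 13. → (12, 13)
11P: (12, 13) + (13, 11). λ = (11 - 13)/(13 - 12) ≡ 15/1 mod 17. 1⁻¹ ≡ 1 (mod 17), so λ ≡ 15.
  x = λ² - 12 - 13 = 225 - 25 ≡ 13; y = λ·(12 - 13) - 13 ≡ 6. → (13, 6)
12P: (13, 6) + (13, 11): same x and y₁ ≡ -y₂, so the sum is 𝒪.
12P = 𝒪, so the order is 12.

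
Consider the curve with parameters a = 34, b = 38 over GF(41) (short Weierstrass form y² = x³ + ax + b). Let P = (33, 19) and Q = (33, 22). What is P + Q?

O

The two points share x = 33 and their y-coordinates satisfy 19 + 22 ≡ 0 (mod 41), so they are inverses. Their sum is the point at infinity.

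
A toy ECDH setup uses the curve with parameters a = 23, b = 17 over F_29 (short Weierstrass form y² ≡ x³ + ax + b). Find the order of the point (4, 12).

9

2P: tangent at (4, 12): λ = (3·4² + 23)/(2·12) ≡ 13/24. 24⁻¹ ≡ 23 (mod 29), so λ ≡ 13·23 ≡ 9.
  x = λ² - 4 - 4 = 81 - 8 ≡ 15; y = λ·(4 - 15) - 12 ≡ 5. → (15, 5)
3P: (15, 5) + (4, 12). λ = (12 - 5)/(4 - 15) ≡ 7/18 mod 29. 18⁻¹ ≡ 21 (mod 29), so λ ≡ 2.
  x = λ² - 15 - 4 = 4 - 19 ≡ 14; y = λ·(15 - 14) - 5 ≡ 26. → (14, 26)
4P: (14, 26) + (4, 12). λ = (12 - 26)/(4 - 14) ≡ 15/19 mod 29. 19⁻¹ ≡ 26 (mod 29) since 19·26 = 494 ≡ 1, so λ ≡ 13.
  x = λ² - 14 - 4 = 169 - 18 ≡ 6; y = λ·(14 - 6) - 26 ≡ 20. → (6, 20)
5P: (6, 20) + (4, 12). λ = (12 - 20)/(4 - 6) ≡ 21/27 mod 29. 27⁻¹ ≡ 14 (mod 29), so λ ≡ 4.
  x = λ² - 6 - 4 = 16 - 10 ≡ 6; y = λ·(6 - 6) - 20 ≡ 9. → (6, 9)
6P: (6, 9) + (4, 12). λ = (12 - 9)/(4 - 6) ≡ 3/27 mod 29. 27⁻¹ ≡ 14 (mod 29) since 27·14 = 378 ≡ 1, so λ ≡ 13.
  x = λ² - 6 - 4 = 169 - 10 ≡ 14; y = λ·(6 - 14) - 9 ≡ 3. → (14, 3)
7P: (14, 3) + (4, 12). λ = (12 - 3)/(4 - 14) ≡ 9/19 mod 29. 19⁻¹ ≡ 26 (mod 29) since 19·26 = 494 ≡ 1, so λ ≡ 2.
  x = λ² - 14 - 4 = 4 - 18 ≡ 15; y = λ·(14 - 15) - 3 ≡ 24. → (15, 24)
8P: (15, 24) + (4, 12). λ = (12 - 24)/(4 - 15) ≡ 17/18 mod 29. 18⁻¹ ≡ 21 (mod 29) since 18·21 = 378 ≡ 1, so λ ≡ 9.
  x = λ² - 15 - 4 = 81 - 19 ≡ 4; y = λ·(15 - 4) - 24 ≡ 17. → (4, 17)
9P: (4, 17) + (4, 12): same x and y₁ ≡ -y₂, so the sum is ∞.
9P = ∞, so the order is 9.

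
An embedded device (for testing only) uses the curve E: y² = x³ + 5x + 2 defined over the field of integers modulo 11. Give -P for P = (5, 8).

-(5, 8) = (5, -8 mod 11) = (5, 3).

(5, 3)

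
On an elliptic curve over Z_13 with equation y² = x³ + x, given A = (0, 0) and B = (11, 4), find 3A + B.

(6, 12)

First 3A:
Repeated addition: build up to 3A.
2A: (0, 0) + (0, 0): same x and y₁ ≡ -y₂, so the sum is the point at infinity.
3A: the point at infinity + (0, 0) = (0, 0) (identity).
3A = (0, 0).
Finally 3A + B:
(0, 0) + (11, 4). λ = (4 - 0)/(11 - 0) ≡ 4/11 mod 13. 11⁻¹ ≡ 6 (mod 13), so λ ≡ 11.
  x = λ² - 0 - 11 = 121 - 11 ≡ 6; y = λ·(0 - 6) - 0 ≡ 12. → (6, 12)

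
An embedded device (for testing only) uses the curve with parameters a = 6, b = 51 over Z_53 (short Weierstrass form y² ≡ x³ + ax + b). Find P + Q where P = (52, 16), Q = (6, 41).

(11, 32)

(52, 16) + (6, 41). λ = (41 - 16)/(6 - 52) ≡ 25/7 mod 53. 7⁻¹ ≡ 38 (mod 53), so λ ≡ 49.
  x = λ² - 52 - 6 = 2401 - 58 ≡ 11; y = λ·(52 - 11) - 16 ≡ 32. → (11, 32)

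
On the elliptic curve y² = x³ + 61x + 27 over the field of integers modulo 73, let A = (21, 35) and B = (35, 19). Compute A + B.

(21, 35) + (35, 19). λ = (19 - 35)/(35 - 21) ≡ 57/14 mod 73. 14⁻¹ ≡ 47 (mod 73), so λ ≡ 51.
  x = λ² - 21 - 35 = 2601 - 56 ≡ 63; y = λ·(21 - 63) - 35 ≡ 13. → (63, 13)

(63, 13)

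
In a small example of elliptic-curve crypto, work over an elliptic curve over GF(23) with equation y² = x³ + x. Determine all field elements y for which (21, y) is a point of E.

6, 17

x³ + 1x + 0 = 9282 ≡ 13 (mod 23).
Square roots of 13 mod 23: 6 and 17 (since 6² = 36 ≡ 13).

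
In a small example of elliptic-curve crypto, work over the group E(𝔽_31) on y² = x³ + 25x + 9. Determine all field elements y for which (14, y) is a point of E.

none

x³ + 25x + 9 = 3103 ≡ 3 (mod 31).
3 is a non-residue mod 31; no y exists.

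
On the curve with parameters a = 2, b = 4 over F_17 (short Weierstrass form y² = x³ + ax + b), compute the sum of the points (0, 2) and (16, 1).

(0, 2) + (16, 1). λ = (1 - 2)/(16 - 0) ≡ 16/16 mod 17. 16⁻¹ ≡ 16 (mod 17), so λ ≡ 1.
  x = λ² - 0 - 16 = 1 - 16 ≡ 2; y = λ·(0 - 2) - 2 ≡ 13. → (2, 13)

(2, 13)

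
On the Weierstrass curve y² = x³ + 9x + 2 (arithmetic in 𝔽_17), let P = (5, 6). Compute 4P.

(5, 6)

Repeated addition: build up to 4P.
2P: tangent at (5, 6): λ = (3·5² + 9)/(2·6) ≡ 16/12. 12⁻¹ ≡ 10 (mod 17) since 12·10 = 120 ≡ 1, so λ ≡ 16·10 ≡ 7.
  x = λ² - 5 - 5 = 49 - 10 ≡ 5; y = λ·(5 - 5) - 6 ≡ 11. → (5, 11)
3P: (5, 11) + (5, 6): same x and y₁ ≡ -y₂, so the sum is O.
4P: O + (5, 6) = (5, 6) (identity).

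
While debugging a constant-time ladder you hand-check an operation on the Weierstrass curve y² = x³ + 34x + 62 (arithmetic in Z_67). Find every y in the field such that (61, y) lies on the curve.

none

x³ + 34x + 62 = 229117 ≡ 44 (mod 67).
44 is a non-residue mod 67; no y exists.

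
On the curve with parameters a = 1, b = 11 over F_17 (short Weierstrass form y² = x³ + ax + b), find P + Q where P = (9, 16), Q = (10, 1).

(9, 16) + (10, 1). λ = (1 - 16)/(10 - 9) ≡ 2/1 mod 17. 1⁻¹ ≡ 1 (mod 17) since 1·1 = 1 ≡ 1, so λ ≡ 2.
  x = λ² - 9 - 10 = 4 - 19 ≡ 2; y = λ·(9 - 2) - 16 ≡ 15. → (2, 15)

(2, 15)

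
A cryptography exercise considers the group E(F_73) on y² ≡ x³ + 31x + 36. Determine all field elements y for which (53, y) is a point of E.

none

x³ + 31x + 36 = 150556 ≡ 30 (mod 73).
30 is a non-residue mod 73; no y exists.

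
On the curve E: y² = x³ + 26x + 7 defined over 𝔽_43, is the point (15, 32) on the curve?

y² = 32² ≡ 35; x³ + 26x + 7 = 3772 ≡ 31 (mod 43). 35 ≠ 31.

no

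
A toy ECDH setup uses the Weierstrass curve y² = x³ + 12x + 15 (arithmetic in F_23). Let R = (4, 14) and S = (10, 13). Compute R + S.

(4, 14) + (10, 13). λ = (13 - 14)/(10 - 4) ≡ 22/6 mod 23. 6⁻¹ ≡ 4 (mod 23), so λ ≡ 19.
  x = λ² - 4 - 10 = 361 - 14 ≡ 2; y = λ·(4 - 2) - 14 ≡ 1. → (2, 1)

(2, 1)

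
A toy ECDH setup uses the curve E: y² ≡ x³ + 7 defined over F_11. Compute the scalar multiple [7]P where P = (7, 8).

(4, 4)

Repeated addition: build up to 7P.
2P: tangent at (7, 8): λ = (3·7² + 0)/(2·8) ≡ 4/5. 5⁻¹ ≡ 9 (mod 11), so λ ≡ 4·9 ≡ 3.
  x = λ² - 7 - 7 = 9 - 14 ≡ 6; y = λ·(7 - 6) - 8 ≡ 6. → (6, 6)
3P: (6, 6) + (7, 8). λ = (8 - 6)/(7 - 6) ≡ 2/1 mod 11. 1⁻¹ ≡ 1 (mod 11) since 1·1 = 1 ≡ 1, so λ ≡ 2.
  x = λ² - 6 - 7 = 4 - 13 ≡ 2; y = λ·(6 - 2) - 6 ≡ 2. → (2, 2)
4P: (2, 2) + (7, 8). λ = (8 - 2)/(7 - 2) ≡ 6/5 mod 11. 5⁻¹ ≡ 9 (mod 11), so λ ≡ 10.
  x = λ² - 2 - 7 = 100 - 9 ≡ 3; y = λ·(2 - 3) - 2 ≡ 10. → (3, 10)
5P: (3, 10) + (7, 8). λ = (8 - 10)/(7 - 3) ≡ 9/4 mod 11. 4⁻¹ ≡ 3 (mod 11), so λ ≡ 5.
  x = λ² - 3 - 7 = 25 - 10 ≡ 4; y = λ·(3 - 4) - 10 ≡ 7. → (4, 7)
6P: (4, 7) + (7, 8). λ = (8 - 7)/(7 - 4) ≡ 1/3 mod 11. 3⁻¹ ≡ 4 (mod 11) since 3·4 = 12 ≡ 1, so λ ≡ 4.
  x = λ² - 4 - 7 = 16 - 11 ≡ 5; y = λ·(4 - 5) - 7 ≡ 0. → (5, 0)
7P: (5, 0) + (7, 8). λ = (8 - 0)/(7 - 5) ≡ 8/2 mod 11. 2⁻¹ ≡ 6 (mod 11) since 2·6 = 12 ≡ 1, so λ ≡ 4.
  x = λ² - 5 - 7 = 16 - 12 ≡ 4; y = λ·(5 - 4) - 0 ≡ 4. → (4, 4)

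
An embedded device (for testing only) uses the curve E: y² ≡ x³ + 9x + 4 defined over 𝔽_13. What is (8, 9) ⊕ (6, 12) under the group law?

(11, 2)

(8, 9) + (6, 12). λ = (12 - 9)/(6 - 8) ≡ 3/11 mod 13. 11⁻¹ ≡ 6 (mod 13), so λ ≡ 5.
  x = λ² - 8 - 6 = 25 - 14 ≡ 11; y = λ·(8 - 11) - 9 ≡ 2. → (11, 2)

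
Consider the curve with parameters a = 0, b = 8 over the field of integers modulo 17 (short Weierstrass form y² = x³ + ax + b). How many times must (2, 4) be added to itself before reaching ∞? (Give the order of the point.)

9

2P: tangent at (2, 4): λ = (3·2² + 0)/(2·4) ≡ 12/8. 8⁻¹ ≡ 15 (mod 17) since 8·15 = 120 ≡ 1, so λ ≡ 12·15 ≡ 10.
  x = λ² - 2 - 2 = 100 - 4 ≡ 11; y = λ·(2 - 11) - 4 ≡ 8. → (11, 8)
3P: (11, 8) + (2, 4). λ = (4 - 8)/(2 - 11) ≡ 13/8 mod 17. 8⁻¹ ≡ 15 (mod 17), so λ ≡ 8.
  x = λ² - 11 - 2 = 64 - 13 ≡ 0; y = λ·(11 - 0) - 8 ≡ 12. → (0, 12)
4P: (0, 12) + (2, 4). λ = (4 - 12)/(2 - 0) ≡ 9/2 mod 17. 2⁻¹ ≡ 9 (mod 17), so λ ≡ 13.
  x = λ² - 0 - 2 = 169 - 2 ≡ 14; y = λ·(0 - 14) - 12 ≡ 10. → (14, 10)
5P: (14, 10) + (2, 4). λ = (4 - 10)/(2 - 14) ≡ 11/5 mod 17. 5⁻¹ ≡ 7 (mod 17), so λ ≡ 9.
  x = λ² - 14 - 2 = 81 - 16 ≡ 14; y = λ·(14 - 14) - 10 ≡ 7. → (14, 7)
6P: (14, 7) + (2, 4). λ = (4 - 7)/(2 - 14) ≡ 14/5 mod 17. 5⁻¹ ≡ 7 (mod 17) since 5·7 = 35 ≡ 1, so λ ≡ 13.
  x = λ² - 14 - 2 = 169 - 16 ≡ 0; y = λ·(14 - 0) - 7 ≡ 5. → (0, 5)
7P: (0, 5) + (2, 4). λ = (4 - 5)/(2 - 0) ≡ 16/2 mod 17. 2⁻¹ ≡ 9 (mod 17) since 2·9 = 18 ≡ 1, so λ ≡ 8.
  x = λ² - 0 - 2 = 64 - 2 ≡ 11; y = λ·(0 - 11) - 5 ≡ 9. → (11, 9)
8P: (11, 9) + (2, 4). λ = (4 - 9)/(2 - 11) ≡ 12/8 mod 17. 8⁻¹ ≡ 15 (mod 17) since 8·15 = 120 ≡ 1, so λ ≡ 10.
  x = λ² - 11 - 2 = 100 - 13 ≡ 2; y = λ·(11 - 2) - 9 ≡ 13. → (2, 13)
9P: (2, 13) + (2, 4): same x and y₁ ≡ -y₂, so the sum is ∞.
9P = ∞, so the order is 9.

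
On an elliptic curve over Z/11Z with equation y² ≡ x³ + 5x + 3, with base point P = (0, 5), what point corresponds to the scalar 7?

(3, 1)

Repeated addition: build up to 7P.
2P: tangent at (0, 5): λ = (3·0² + 5)/(2·5) ≡ 5/10. 10⁻¹ ≡ 10 (mod 11), so λ ≡ 5·10 ≡ 6.
  x = λ² - 0 - 0 = 36 - 0 ≡ 3; y = λ·(0 - 3) - 5 ≡ 10. → (3, 10)
3P: (3, 10) + (0, 5). λ = (5 - 10)/(0 - 3) ≡ 6/8 mod 11. 8⁻¹ ≡ 7 (mod 11) since 8·7 = 56 ≡ 1, so λ ≡ 9.
  x = λ² - 3 - 0 = 81 - 3 ≡ 1; y = λ·(3 - 1) - 10 ≡ 8. → (1, 8)
4P: (1, 8) + (0, 5). λ = (5 - 8)/(0 - 1) ≡ 8/10 mod 11. 10⁻¹ ≡ 10 (mod 11) since 10·10 = 100 ≡ 1, so λ ≡ 3.
  x = λ² - 1 - 0 = 9 - 1 ≡ 8; y = λ·(1 - 8) - 8 ≡ 4. → (8, 4)
5P: (8, 4) + (0, 5). λ = (5 - 4)/(0 - 8) ≡ 1/3 mod 11. 3⁻¹ ≡ 4 (mod 11), so λ ≡ 4.
  x = λ² - 8 - 0 = 16 - 8 ≡ 8; y = λ·(8 - 8) - 4 ≡ 7. → (8, 7)
6P: (8, 7) + (0, 5). λ = (5 - 7)/(0 - 8) ≡ 9/3 mod 11. 3⁻¹ ≡ 4 (mod 11), so λ ≡ 3.
  x = λ² - 8 - 0 = 9 - 8 ≡ 1; y = λ·(8 - 1) - 7 ≡ 3. → (1, 3)
7P: (1, 3) + (0, 5). λ = (5 - 3)/(0 - 1) ≡ 2/10 mod 11. 10⁻¹ ≡ 10 (mod 11), so λ ≡ 9.
  x = λ² - 1 - 0 = 81 - 1 ≡ 3; y = λ·(1 - 3) - 3 ≡ 1. → (3, 1)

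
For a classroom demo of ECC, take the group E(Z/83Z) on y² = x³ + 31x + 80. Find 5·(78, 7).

Write G = (78, 7).
Double-and-add on 5 = (101)₂. Start with G = (78, 7) for the leading 1-bit.
double: tangent at (78, 7): λ = (3·78² + 31)/(2·7) ≡ 23/14. 14⁻¹ ≡ 6 (mod 83), so λ ≡ 23·6 ≡ 55.
  x = λ² - 78 - 78 = 3025 - 156 ≡ 47; y = λ·(78 - 47) - 7 ≡ 38. → (47, 38)
double: tangent at (47, 38): λ = (3·47² + 31)/(2·38) ≡ 18/76. 76⁻¹ ≡ 71 (mod 83) since 76·71 = 5396 ≡ 1, so λ ≡ 18·71 ≡ 33.
  x = λ² - 47 - 47 = 1089 - 94 ≡ 82; y = λ·(47 - 82) - 38 ≡ 52. → (82, 52)
add G: (82, 52) + (78, 7). λ = (7 - 52)/(78 - 82) ≡ 38/79 mod 83. 79⁻¹ ≡ 62 (mod 83), so λ ≡ 32.
  x = λ² - 82 - 78 = 1024 - 160 ≡ 34; y = λ·(82 - 34) - 52 ≡ 73. → (34, 73)

(34, 73)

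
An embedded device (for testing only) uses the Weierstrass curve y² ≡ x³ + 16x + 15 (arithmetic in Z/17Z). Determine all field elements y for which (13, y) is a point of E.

none

x³ + 16x + 15 = 2420 ≡ 6 (mod 17).
6 is a non-residue mod 17; no y exists.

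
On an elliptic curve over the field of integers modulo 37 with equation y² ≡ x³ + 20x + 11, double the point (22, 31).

tangent at (22, 31): λ = (3·22² + 20)/(2·31) ≡ 29/25. 25⁻¹ ≡ 3 (mod 37), so λ ≡ 29·3 ≡ 13.
  x = λ² - 22 - 22 = 169 - 44 ≡ 14; y = λ·(22 - 14) - 31 ≡ 36. → (14, 36)

(14, 36)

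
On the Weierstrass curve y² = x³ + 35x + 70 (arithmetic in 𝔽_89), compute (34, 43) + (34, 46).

The two points share x = 34 and their y-coordinates satisfy 43 + 46 ≡ 0 (mod 89), so they are inverses. Their sum is O.

O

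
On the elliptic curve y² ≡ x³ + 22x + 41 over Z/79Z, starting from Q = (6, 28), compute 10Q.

Repeated addition: build up to 10Q.
2Q: tangent at (6, 28): λ = (3·6² + 22)/(2·28) ≡ 51/56. 56⁻¹ ≡ 24 (mod 79), so λ ≡ 51·24 ≡ 39.
  x = λ² - 6 - 6 = 1521 - 12 ≡ 8; y = λ·(6 - 8) - 28 ≡ 52. → (8, 52)
3Q: (8, 52) + (6, 28). λ = (28 - 52)/(6 - 8) ≡ 55/77 mod 79. 77⁻¹ ≡ 39 (mod 79), so λ ≡ 12.
  x = λ² - 8 - 6 = 144 - 14 ≡ 51; y = λ·(8 - 51) - 52 ≡ 64. → (51, 64)
4Q: (51, 64) + (6, 28). λ = (28 - 64)/(6 - 51) ≡ 43/34 mod 79. 34⁻¹ ≡ 7 (mod 79), so λ ≡ 64.
  x = λ² - 51 - 6 = 4096 - 57 ≡ 10; y = λ·(51 - 10) - 64 ≡ 32. → (10, 32)
5Q: (10, 32) + (6, 28). λ = (28 - 32)/(6 - 10) ≡ 75/75 mod 79. 75⁻¹ ≡ 59 (mod 79) since 75·59 = 4425 ≡ 1, so λ ≡ 1.
  x = λ² - 10 - 6 = 1 - 16 ≡ 64; y = λ·(10 - 64) - 32 ≡ 72. → (64, 72)
6Q: (64, 72) + (6, 28). λ = (28 - 72)/(6 - 64) ≡ 35/21 mod 79. 21⁻¹ ≡ 64 (mod 79), so λ ≡ 28.
  x = λ² - 64 - 6 = 784 - 70 ≡ 3; y = λ·(64 - 3) - 72 ≡ 56. → (3, 56)
7Q: (3, 56) + (6, 28). λ = (28 - 56)/(6 - 3) ≡ 51/3 mod 79. 3⁻¹ ≡ 53 (mod 79) since 3·53 = 159 ≡ 1, so λ ≡ 17.
  x = λ² - 3 - 6 = 289 - 9 ≡ 43; y = λ·(3 - 43) - 56 ≡ 54. → (43, 54)
8Q: (43, 54) + (6, 28). λ = (28 - 54)/(6 - 43) ≡ 53/42 mod 79. 42⁻¹ ≡ 32 (mod 79), so λ ≡ 37.
  x = λ² - 43 - 6 = 1369 - 49 ≡ 56; y = λ·(43 - 56) - 54 ≡ 18. → (56, 18)
9Q: (56, 18) + (6, 28). λ = (28 - 18)/(6 - 56) ≡ 10/29 mod 79. 29⁻¹ ≡ 30 (mod 79), so λ ≡ 63.
  x = λ² - 56 - 6 = 3969 - 62 ≡ 36; y = λ·(56 - 36) - 18 ≡ 57. → (36, 57)
10Q: (36, 57) + (6, 28). λ = (28 - 57)/(6 - 36) ≡ 50/49 mod 79. 49⁻¹ ≡ 50 (mod 79), so λ ≡ 51.
  x = λ² - 36 - 6 = 2601 - 42 ≡ 31; y = λ·(36 - 31) - 57 ≡ 40. → (31, 40)

(31, 40)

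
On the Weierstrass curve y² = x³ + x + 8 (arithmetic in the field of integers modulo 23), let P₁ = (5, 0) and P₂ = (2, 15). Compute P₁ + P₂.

(18, 19)

(5, 0) + (2, 15). λ = (15 - 0)/(2 - 5) ≡ 15/20 mod 23. 20⁻¹ ≡ 15 (mod 23) since 20·15 = 300 ≡ 1, so λ ≡ 18.
  x = λ² - 5 - 2 = 324 - 7 ≡ 18; y = λ·(5 - 18) - 0 ≡ 19. → (18, 19)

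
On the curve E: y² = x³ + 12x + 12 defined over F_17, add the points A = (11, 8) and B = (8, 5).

(11, 8) + (8, 5). λ = (5 - 8)/(8 - 11) ≡ 14/14 mod 17. 14⁻¹ ≡ 11 (mod 17), so λ ≡ 1.
  x = λ² - 11 - 8 = 1 - 19 ≡ 16; y = λ·(11 - 16) - 8 ≡ 4. → (16, 4)

(16, 4)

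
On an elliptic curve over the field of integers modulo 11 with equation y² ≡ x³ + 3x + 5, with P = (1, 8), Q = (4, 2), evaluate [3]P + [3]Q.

(4, 9)

First 3P:
Repeated addition: build up to 3P.
2P: tangent at (1, 8): λ = (3·1² + 3)/(2·8) ≡ 6/5. 5⁻¹ ≡ 9 (mod 11), so λ ≡ 6·9 ≡ 10.
  x = λ² - 1 - 1 = 100 - 2 ≡ 10; y = λ·(1 - 10) - 8 ≡ 1. → (10, 1)
3P: (10, 1) + (1, 8). λ = (8 - 1)/(1 - 10) ≡ 7/2 mod 11. 2⁻¹ ≡ 6 (mod 11), so λ ≡ 9.
  x = λ² - 10 - 1 = 81 - 11 ≡ 4; y = λ·(10 - 4) - 1 ≡ 9. → (4, 9)
3P = (4, 9).
Next 3Q:
Repeated addition: build up to 3Q.
2Q: tangent at (4, 2): λ = (3·4² + 3)/(2·2) ≡ 7/4. 4⁻¹ ≡ 3 (mod 11) since 4·3 = 12 ≡ 1, so λ ≡ 7·3 ≡ 10.
  x = λ² - 4 - 4 = 100 - 8 ≡ 4; y = λ·(4 - 4) - 2 ≡ 9. → (4, 9)
3Q: (4, 9) + (4, 2): same x and y₁ ≡ -y₂, so the sum is 𝒪.
3Q = 𝒪.
Finally 3P + 3Q:
(4, 9) + 𝒪 = (4, 9) (identity).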